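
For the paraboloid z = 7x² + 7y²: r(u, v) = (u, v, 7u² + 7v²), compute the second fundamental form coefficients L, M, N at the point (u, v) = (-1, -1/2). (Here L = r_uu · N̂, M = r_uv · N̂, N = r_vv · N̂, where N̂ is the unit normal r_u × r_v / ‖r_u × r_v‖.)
L = 7*sqrt(246)/123;  M = 0;  N = 7*sqrt(246)/123

Compute the unit normal N̂(u, v) = (-14*u/sqrt(196*u^2 + 196*v^2 + 1), -14*v/sqrt(196*u^2 + 196*v^2 + 1), 1/sqrt(196*u^2 + 196*v^2 + 1)), and the second partials r_uu, r_uv, r_vv. Take dot products:
  L(u, v) = r_uu · N̂ = 14/sqrt(196*u^2 + 196*v^2 + 1),
  M(u, v) = r_uv · N̂ = 0,
  N(u, v) = r_vv · N̂ = 14/sqrt(196*u^2 + 196*v^2 + 1).
Evaluating at (u, v) = (-1, -1/2):
  L = 7*sqrt(246)/123, M = 0, N = 7*sqrt(246)/123.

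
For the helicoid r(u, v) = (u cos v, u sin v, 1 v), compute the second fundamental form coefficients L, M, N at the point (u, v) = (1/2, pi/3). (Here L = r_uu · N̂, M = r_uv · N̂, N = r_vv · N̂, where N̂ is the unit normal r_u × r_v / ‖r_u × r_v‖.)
L = 0;  M = -2*sqrt(5)/5;  N = 0

Compute the unit normal N̂(u, v) = (sin(v)/sqrt(u^2 + 1), -cos(v)/sqrt(u^2 + 1), u/sqrt(u^2 + 1)), and the second partials r_uu, r_uv, r_vv. Take dot products:
  L(u, v) = r_uu · N̂ = 0,
  M(u, v) = r_uv · N̂ = -1/sqrt(u^2 + 1),
  N(u, v) = r_vv · N̂ = 0.
Evaluating at (u, v) = (1/2, pi/3):
  L = 0, M = -2*sqrt(5)/5, N = 0.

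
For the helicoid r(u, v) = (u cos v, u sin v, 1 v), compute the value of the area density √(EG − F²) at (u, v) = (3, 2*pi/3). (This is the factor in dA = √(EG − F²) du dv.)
√(EG − F²)|_{(3, 2*pi/3)} = sqrt(10)

E = 1, F = 0, G = u^2 + 1, so EG − F² = u^2 + 1. Taking the positive square root: √(EG − F²) = sqrt(u^2 + 1). At (u, v) = (3, 2*pi/3): sqrt(10).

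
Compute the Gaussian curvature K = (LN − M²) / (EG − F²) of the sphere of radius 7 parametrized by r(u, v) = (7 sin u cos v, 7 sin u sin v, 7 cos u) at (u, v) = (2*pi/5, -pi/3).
K = 1/49

Coefficients of the first fundamental form: E = 49, F = 0, G = 49*sin(u)^2.
Coefficients of the second fundamental form: L = -7*sin(u)/Abs(sin(u)), M = 0, N = -7*sin(u)^3/Abs(sin(u)).
Assemble K = (LN − M²)/(EG − F²) = 1/49. At (u, v) = (2*pi/5, -pi/3): K = 1/49.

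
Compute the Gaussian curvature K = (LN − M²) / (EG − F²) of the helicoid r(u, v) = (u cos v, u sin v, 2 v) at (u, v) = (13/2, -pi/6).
K = -64/34225

Coefficients of the first fundamental form: E = 1, F = 0, G = u^2 + 4.
Coefficients of the second fundamental form: L = 0, M = -2/sqrt(u^2 + 4), N = 0.
Assemble K = (LN − M²)/(EG − F²) = -4/(u^2 + 4)^2. At (u, v) = (13/2, -pi/6): K = -64/34225.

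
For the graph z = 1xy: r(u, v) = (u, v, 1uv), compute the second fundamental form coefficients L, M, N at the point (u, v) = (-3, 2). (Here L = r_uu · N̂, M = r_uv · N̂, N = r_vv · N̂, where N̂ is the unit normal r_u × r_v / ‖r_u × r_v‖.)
L = 0;  M = sqrt(14)/14;  N = 0

Compute the unit normal N̂(u, v) = (-v/sqrt(u^2 + v^2 + 1), -u/sqrt(u^2 + v^2 + 1), 1/sqrt(u^2 + v^2 + 1)), and the second partials r_uu, r_uv, r_vv. Take dot products:
  L(u, v) = r_uu · N̂ = 0,
  M(u, v) = r_uv · N̂ = 1/sqrt(u^2 + v^2 + 1),
  N(u, v) = r_vv · N̂ = 0.
Evaluating at (u, v) = (-3, 2):
  L = 0, M = sqrt(14)/14, N = 0.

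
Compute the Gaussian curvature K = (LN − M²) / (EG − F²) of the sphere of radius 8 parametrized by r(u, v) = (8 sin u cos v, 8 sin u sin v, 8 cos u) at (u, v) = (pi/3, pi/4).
K = 1/64

Coefficients of the first fundamental form: E = 64, F = 0, G = 64*sin(u)^2.
Coefficients of the second fundamental form: L = -8*sin(u)/Abs(sin(u)), M = 0, N = -8*sin(u)^3/Abs(sin(u)).
Assemble K = (LN − M²)/(EG − F²) = 1/64. At (u, v) = (pi/3, pi/4): K = 1/64.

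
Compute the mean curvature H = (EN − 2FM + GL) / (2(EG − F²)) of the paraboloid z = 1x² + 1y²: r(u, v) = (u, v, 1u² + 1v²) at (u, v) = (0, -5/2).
H = 27*sqrt(26)/676

With E = 4*u^2 + 1, F = 4*u*v, G = 4*v^2 + 1, L = 2/sqrt(4*u^2 + 4*v^2 + 1), M = 0, N = 2/sqrt(4*u^2 + 4*v^2 + 1), assemble
  H = (EN − 2FM + GL) / (2(EG − F²)) = 2*(2*u^2 + 2*v^2 + 1)/(4*u^2 + 4*v^2 + 1)^(3/2).
At (u, v) = (0, -5/2): H = 27*sqrt(26)/676.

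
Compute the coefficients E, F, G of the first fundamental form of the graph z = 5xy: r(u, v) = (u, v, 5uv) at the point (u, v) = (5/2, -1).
E = 26;  F = -125/2;  G = 629/4

Partials: r_u = (1, 0, 5*v), r_v = (0, 1, 5*u). As functions of (u, v):
  E = r_u · r_u = 25*v^2 + 1,
  F = r_u · r_v = 25*u*v,
  G = r_v · r_v = 25*u^2 + 1.
Evaluating at (u, v) = (5/2, -1): E = 26, F = -125/2, G = 629/4.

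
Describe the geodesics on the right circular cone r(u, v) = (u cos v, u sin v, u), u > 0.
The cone is flat away from the apex (K = 0). Slitting along a generator and unrolling gives an isometry to a sector of the plane; geodesics are the pre-images of straight lines in that sector. In particular, generators (v = const) are geodesics, and generic geodesics spiral from a minimum-distance point before returning to infinity.

For this cone, E = 2, F = 0, G = u², so EG − F² = 2u² > 0 (u > 0), and direct computation gives K = 0 away from the apex. Flatness lets us unroll the cone along a generator into a planar sector of angle 2π/√2 = π√2 ≈ 4.44 rad; geodesics on the cone are exactly the curves that develop to straight lines in this sector. Generators (v = const) develop to rays through the sector's vertex and are geodesics; the circles u = const develop to circular arcs and are not geodesics.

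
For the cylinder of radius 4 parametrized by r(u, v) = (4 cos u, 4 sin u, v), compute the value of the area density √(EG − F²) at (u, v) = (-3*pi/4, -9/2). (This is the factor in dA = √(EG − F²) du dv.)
√(EG − F²)|_{(-3*pi/4, -9/2)} = 4

E = 16, F = 0, G = 1, so EG − F² = 16. Taking the positive square root: √(EG − F²) = 4. At (u, v) = (-3*pi/4, -9/2): 4.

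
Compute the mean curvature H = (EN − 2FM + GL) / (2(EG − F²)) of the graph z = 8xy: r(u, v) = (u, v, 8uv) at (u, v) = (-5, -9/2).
H = -11520*sqrt(2897)/8392609

With E = 64*v^2 + 1, F = 64*u*v, G = 64*u^2 + 1, L = 0, M = 8/sqrt(64*u^2 + 64*v^2 + 1), N = 0, assemble
  H = (EN − 2FM + GL) / (2(EG − F²)) = -512*u*v/(64*u^2 + 64*v^2 + 1)^(3/2).
At (u, v) = (-5, -9/2): H = -11520*sqrt(2897)/8392609.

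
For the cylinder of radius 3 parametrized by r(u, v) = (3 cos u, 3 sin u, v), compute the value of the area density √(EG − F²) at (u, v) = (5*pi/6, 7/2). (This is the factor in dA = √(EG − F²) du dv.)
√(EG − F²)|_{(5*pi/6, 7/2)} = 3

E = 9, F = 0, G = 1, so EG − F² = 9. Taking the positive square root: √(EG − F²) = 3. At (u, v) = (5*pi/6, 7/2): 3.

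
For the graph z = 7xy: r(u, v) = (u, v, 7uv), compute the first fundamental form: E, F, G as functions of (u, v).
E = 49*v^2 + 1;  F = 49*u*v;  G = 49*u^2 + 1

Compute partials: r_u = (1, 0, 7*v), r_v = (0, 1, 7*u). Then
  E = r_u · r_u = 49*v^2 + 1,
  F = r_u · r_v = 49*u*v,
  G = r_v · r_v = 49*u^2 + 1.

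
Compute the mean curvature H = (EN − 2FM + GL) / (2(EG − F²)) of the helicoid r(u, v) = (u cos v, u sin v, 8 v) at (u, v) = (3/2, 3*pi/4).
H = 0

With E = 1, F = 0, G = u^2 + 64, L = 0, M = -8/sqrt(u^2 + 64), N = 0, assemble
  H = (EN − 2FM + GL) / (2(EG − F²)) = 0.
At (u, v) = (3/2, 3*pi/4): H = 0.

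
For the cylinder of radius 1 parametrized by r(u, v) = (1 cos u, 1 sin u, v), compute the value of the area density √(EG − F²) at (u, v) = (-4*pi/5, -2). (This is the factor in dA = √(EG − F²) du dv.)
√(EG − F²)|_{(-4*pi/5, -2)} = 1

E = 1, F = 0, G = 1, so EG − F² = 1. Taking the positive square root: √(EG − F²) = 1. At (u, v) = (-4*pi/5, -2): 1.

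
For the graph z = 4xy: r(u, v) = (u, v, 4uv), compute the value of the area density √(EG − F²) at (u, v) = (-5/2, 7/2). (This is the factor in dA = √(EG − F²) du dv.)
√(EG − F²)|_{(-5/2, 7/2)} = 3*sqrt(33)

E = 16*v^2 + 1, F = 16*u*v, G = 16*u^2 + 1, so EG − F² = 16*u^2 + 16*v^2 + 1. Taking the positive square root: √(EG − F²) = sqrt(16*u^2 + 16*v^2 + 1). At (u, v) = (-5/2, 7/2): 3*sqrt(33).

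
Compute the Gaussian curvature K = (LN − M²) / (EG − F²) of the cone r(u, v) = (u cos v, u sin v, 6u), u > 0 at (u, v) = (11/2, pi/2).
K = 0

Coefficients of the first fundamental form: E = 37, F = 0, G = u^2.
Coefficients of the second fundamental form: L = 0, M = 0, N = 6*sqrt(37)*u^2/(37*Abs(u)).
Assemble K = (LN − M²)/(EG − F²) = 0. At (u, v) = (11/2, pi/2): K = 0.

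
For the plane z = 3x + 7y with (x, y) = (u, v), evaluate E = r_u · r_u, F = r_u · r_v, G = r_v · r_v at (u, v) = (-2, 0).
E = 10;  F = 21;  G = 50

Partials: r_u = (1, 0, 3), r_v = (0, 1, 7). As functions of (u, v):
  E = r_u · r_u = 10,
  F = r_u · r_v = 21,
  G = r_v · r_v = 50.
Evaluating at (u, v) = (-2, 0): E = 10, F = 21, G = 50.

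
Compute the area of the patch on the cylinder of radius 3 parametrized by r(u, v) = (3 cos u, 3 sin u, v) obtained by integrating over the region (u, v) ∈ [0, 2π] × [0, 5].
Area = 30*pi

Area = ∫∫ √(EG − F²) du dv with √(EG − F²) = 3. Integrating over [0, 2π] × [0, 5] gives 30*pi.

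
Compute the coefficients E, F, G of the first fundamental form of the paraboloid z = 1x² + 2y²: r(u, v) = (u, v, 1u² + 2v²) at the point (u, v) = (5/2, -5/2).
E = 26;  F = -50;  G = 101

Partials: r_u = (1, 0, 2*u), r_v = (0, 1, 4*v). As functions of (u, v):
  E = r_u · r_u = 4*u^2 + 1,
  F = r_u · r_v = 8*u*v,
  G = r_v · r_v = 16*v^2 + 1.
Evaluating at (u, v) = (5/2, -5/2): E = 26, F = -50, G = 101.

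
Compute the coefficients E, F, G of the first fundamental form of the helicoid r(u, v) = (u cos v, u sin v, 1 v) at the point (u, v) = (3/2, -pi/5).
E = 1;  F = 0;  G = 13/4

Partials: r_u = (cos(v), sin(v), 0), r_v = (-u*sin(v), u*cos(v), 1). As functions of (u, v):
  E = r_u · r_u = 1,
  F = r_u · r_v = 0,
  G = r_v · r_v = u^2 + 1.
Evaluating at (u, v) = (3/2, -pi/5): E = 1, F = 0, G = 13/4.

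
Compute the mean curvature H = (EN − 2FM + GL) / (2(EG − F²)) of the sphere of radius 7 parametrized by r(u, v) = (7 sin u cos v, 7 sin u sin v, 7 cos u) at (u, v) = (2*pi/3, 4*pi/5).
H = -1/7

With E = 49, F = 0, G = 49*sin(u)^2, L = -7*sin(u)/Abs(sin(u)), M = 0, N = -7*sin(u)^3/Abs(sin(u)), assemble
  H = (EN − 2FM + GL) / (2(EG − F²)) = -sin(u)/(7*Abs(sin(u))).
At (u, v) = (2*pi/3, 4*pi/5): H = -1/7.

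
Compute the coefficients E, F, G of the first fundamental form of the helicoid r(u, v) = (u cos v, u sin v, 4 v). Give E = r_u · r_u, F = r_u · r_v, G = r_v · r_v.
E = 1;  F = 0;  G = u^2 + 16

Compute partials: r_u = (cos(v), sin(v), 0), r_v = (-u*sin(v), u*cos(v), 4). Then
  E = r_u · r_u = 1,
  F = r_u · r_v = 0,
  G = r_v · r_v = u^2 + 16.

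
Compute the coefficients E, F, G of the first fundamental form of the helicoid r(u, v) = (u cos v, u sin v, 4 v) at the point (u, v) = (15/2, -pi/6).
E = 1;  F = 0;  G = 289/4

Partials: r_u = (cos(v), sin(v), 0), r_v = (-u*sin(v), u*cos(v), 4). As functions of (u, v):
  E = r_u · r_u = 1,
  F = r_u · r_v = 0,
  G = r_v · r_v = u^2 + 16.
Evaluating at (u, v) = (15/2, -pi/6): E = 1, F = 0, G = 289/4.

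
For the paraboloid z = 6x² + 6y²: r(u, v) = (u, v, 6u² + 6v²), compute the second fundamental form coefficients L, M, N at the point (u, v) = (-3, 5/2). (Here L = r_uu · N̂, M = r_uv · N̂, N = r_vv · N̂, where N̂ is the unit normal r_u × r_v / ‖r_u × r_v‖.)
L = 12*sqrt(13)/169;  M = 0;  N = 12*sqrt(13)/169

Compute the unit normal N̂(u, v) = (-12*u/sqrt(144*u^2 + 144*v^2 + 1), -12*v/sqrt(144*u^2 + 144*v^2 + 1), 1/sqrt(144*u^2 + 144*v^2 + 1)), and the second partials r_uu, r_uv, r_vv. Take dot products:
  L(u, v) = r_uu · N̂ = 12/sqrt(144*u^2 + 144*v^2 + 1),
  M(u, v) = r_uv · N̂ = 0,
  N(u, v) = r_vv · N̂ = 12/sqrt(144*u^2 + 144*v^2 + 1).
Evaluating at (u, v) = (-3, 5/2):
  L = 12*sqrt(13)/169, M = 0, N = 12*sqrt(13)/169.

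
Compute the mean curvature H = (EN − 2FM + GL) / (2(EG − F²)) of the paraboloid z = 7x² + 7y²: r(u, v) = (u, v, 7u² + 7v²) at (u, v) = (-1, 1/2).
H = 1729*sqrt(246)/60516

With E = 196*u^2 + 1, F = 196*u*v, G = 196*v^2 + 1, L = 14/sqrt(196*u^2 + 196*v^2 + 1), M = 0, N = 14/sqrt(196*u^2 + 196*v^2 + 1), assemble
  H = (EN − 2FM + GL) / (2(EG − F²)) = 14*(98*u^2 + 98*v^2 + 1)/(196*u^2 + 196*v^2 + 1)^(3/2).
At (u, v) = (-1, 1/2): H = 1729*sqrt(246)/60516.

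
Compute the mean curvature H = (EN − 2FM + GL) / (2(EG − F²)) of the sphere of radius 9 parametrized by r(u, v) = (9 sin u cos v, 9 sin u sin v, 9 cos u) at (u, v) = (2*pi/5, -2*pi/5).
H = -1/9

With E = 81, F = 0, G = 81*sin(u)^2, L = -9*sin(u)/Abs(sin(u)), M = 0, N = -9*sin(u)^3/Abs(sin(u)), assemble
  H = (EN − 2FM + GL) / (2(EG − F²)) = -sin(u)/(9*Abs(sin(u))).
At (u, v) = (2*pi/5, -2*pi/5): H = -1/9.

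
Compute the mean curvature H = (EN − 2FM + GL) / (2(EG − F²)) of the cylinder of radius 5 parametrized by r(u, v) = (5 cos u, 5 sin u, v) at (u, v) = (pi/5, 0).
H = -1/10

With E = 25, F = 0, G = 1, L = -5, M = 0, N = 0, assemble
  H = (EN − 2FM + GL) / (2(EG − F²)) = -1/10.
At (u, v) = (pi/5, 0): H = -1/10.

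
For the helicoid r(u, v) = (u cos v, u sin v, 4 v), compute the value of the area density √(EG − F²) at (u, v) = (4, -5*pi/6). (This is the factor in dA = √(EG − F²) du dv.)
√(EG − F²)|_{(4, -5*pi/6)} = 4*sqrt(2)

E = 1, F = 0, G = u^2 + 16, so EG − F² = u^2 + 16. Taking the positive square root: √(EG − F²) = sqrt(u^2 + 16). At (u, v) = (4, -5*pi/6): 4*sqrt(2).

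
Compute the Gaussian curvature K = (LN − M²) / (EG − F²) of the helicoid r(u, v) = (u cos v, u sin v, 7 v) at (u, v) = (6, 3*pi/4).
K = -49/7225

Coefficients of the first fundamental form: E = 1, F = 0, G = u^2 + 49.
Coefficients of the second fundamental form: L = 0, M = -7/sqrt(u^2 + 49), N = 0.
Assemble K = (LN − M²)/(EG − F²) = -49/(u^2 + 49)^2. At (u, v) = (6, 3*pi/4): K = -49/7225.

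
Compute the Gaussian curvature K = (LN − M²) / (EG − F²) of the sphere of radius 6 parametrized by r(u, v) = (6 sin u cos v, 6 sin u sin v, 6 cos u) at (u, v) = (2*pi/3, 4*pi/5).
K = 1/36

Coefficients of the first fundamental form: E = 36, F = 0, G = 36*sin(u)^2.
Coefficients of the second fundamental form: L = -6*sin(u)/Abs(sin(u)), M = 0, N = -6*sin(u)^3/Abs(sin(u)).
Assemble K = (LN − M²)/(EG − F²) = 1/36. At (u, v) = (2*pi/3, 4*pi/5): K = 1/36.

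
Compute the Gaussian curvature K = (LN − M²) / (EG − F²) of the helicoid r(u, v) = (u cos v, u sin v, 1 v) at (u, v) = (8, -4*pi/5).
K = -1/4225

Coefficients of the first fundamental form: E = 1, F = 0, G = u^2 + 1.
Coefficients of the second fundamental form: L = 0, M = -1/sqrt(u^2 + 1), N = 0.
Assemble K = (LN − M²)/(EG − F²) = -1/(u^2 + 1)^2. At (u, v) = (8, -4*pi/5): K = -1/4225.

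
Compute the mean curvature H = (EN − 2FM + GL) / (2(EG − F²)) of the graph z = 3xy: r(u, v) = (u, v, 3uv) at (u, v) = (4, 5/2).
H = -432*sqrt(805)/129605

With E = 9*v^2 + 1, F = 9*u*v, G = 9*u^2 + 1, L = 0, M = 3/sqrt(9*u^2 + 9*v^2 + 1), N = 0, assemble
  H = (EN − 2FM + GL) / (2(EG − F²)) = -27*u*v/(9*u^2 + 9*v^2 + 1)^(3/2).
At (u, v) = (4, 5/2): H = -432*sqrt(805)/129605.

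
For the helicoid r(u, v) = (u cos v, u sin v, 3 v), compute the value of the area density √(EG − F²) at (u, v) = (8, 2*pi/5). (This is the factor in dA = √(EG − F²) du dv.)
√(EG − F²)|_{(8, 2*pi/5)} = sqrt(73)

E = 1, F = 0, G = u^2 + 9, so EG − F² = u^2 + 9. Taking the positive square root: √(EG − F²) = sqrt(u^2 + 9). At (u, v) = (8, 2*pi/5): sqrt(73).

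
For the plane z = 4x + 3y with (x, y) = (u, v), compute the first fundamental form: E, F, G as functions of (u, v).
E = 17;  F = 12;  G = 10

Compute partials: r_u = (1, 0, 4), r_v = (0, 1, 3). Then
  E = r_u · r_u = 17,
  F = r_u · r_v = 12,
  G = r_v · r_v = 10.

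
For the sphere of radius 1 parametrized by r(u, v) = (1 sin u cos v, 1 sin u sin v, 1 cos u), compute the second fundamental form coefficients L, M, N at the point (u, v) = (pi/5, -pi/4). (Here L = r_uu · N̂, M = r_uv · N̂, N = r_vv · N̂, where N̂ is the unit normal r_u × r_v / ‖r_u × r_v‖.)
L = -1;  M = 0;  N = -5/8 + sqrt(5)/8

Compute the unit normal N̂(u, v) = (sin(u)^2*cos(v)/Abs(sin(u)), sin(u)^2*sin(v)/Abs(sin(u)), sin(2*u)/(2*Abs(sin(u)))), and the second partials r_uu, r_uv, r_vv. Take dot products:
  L(u, v) = r_uu · N̂ = -sin(u)/Abs(sin(u)),
  M(u, v) = r_uv · N̂ = 0,
  N(u, v) = r_vv · N̂ = -sin(u)^3/Abs(sin(u)).
Evaluating at (u, v) = (pi/5, -pi/4):
  L = -1, M = 0, N = -5/8 + sqrt(5)/8.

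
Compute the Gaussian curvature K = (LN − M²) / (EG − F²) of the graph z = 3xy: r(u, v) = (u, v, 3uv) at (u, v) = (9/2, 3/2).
K = -36/165649

Coefficients of the first fundamental form: E = 9*v^2 + 1, F = 9*u*v, G = 9*u^2 + 1.
Coefficients of the second fundamental form: L = 0, M = 3/sqrt(9*u^2 + 9*v^2 + 1), N = 0.
Assemble K = (LN − M²)/(EG − F²) = -9/(81*u^4 + 162*u^2*v^2 + 18*u^2 + 81*v^4 + 18*v^2 + 1). At (u, v) = (9/2, 3/2): K = -36/165649.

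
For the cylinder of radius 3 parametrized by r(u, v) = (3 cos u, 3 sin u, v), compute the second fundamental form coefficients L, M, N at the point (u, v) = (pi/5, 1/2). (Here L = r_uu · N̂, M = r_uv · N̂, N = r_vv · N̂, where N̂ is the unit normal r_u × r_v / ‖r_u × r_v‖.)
L = -3;  M = 0;  N = 0

Compute the unit normal N̂(u, v) = (cos(u), sin(u), 0), and the second partials r_uu, r_uv, r_vv. Take dot products:
  L(u, v) = r_uu · N̂ = -3,
  M(u, v) = r_uv · N̂ = 0,
  N(u, v) = r_vv · N̂ = 0.
Evaluating at (u, v) = (pi/5, 1/2):
  L = -3, M = 0, N = 0.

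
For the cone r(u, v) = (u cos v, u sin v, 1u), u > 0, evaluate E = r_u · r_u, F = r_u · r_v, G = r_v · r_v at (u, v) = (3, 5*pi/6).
E = 2;  F = 0;  G = 9

Partials: r_u = (cos(v), sin(v), 1), r_v = (-u*sin(v), u*cos(v), 0). As functions of (u, v):
  E = r_u · r_u = 2,
  F = r_u · r_v = 0,
  G = r_v · r_v = u^2.
Evaluating at (u, v) = (3, 5*pi/6): E = 2, F = 0, G = 9.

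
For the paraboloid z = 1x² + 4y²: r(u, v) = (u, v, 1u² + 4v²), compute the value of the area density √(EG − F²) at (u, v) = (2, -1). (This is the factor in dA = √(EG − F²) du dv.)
√(EG − F²)|_{(2, -1)} = 9

E = 4*u^2 + 1, F = 16*u*v, G = 64*v^2 + 1, so EG − F² = 4*u^2 + 64*v^2 + 1. Taking the positive square root: √(EG − F²) = sqrt(4*u^2 + 64*v^2 + 1). At (u, v) = (2, -1): 9.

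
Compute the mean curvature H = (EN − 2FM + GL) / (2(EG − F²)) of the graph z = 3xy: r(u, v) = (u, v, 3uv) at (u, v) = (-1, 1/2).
H = 108/343

With E = 9*v^2 + 1, F = 9*u*v, G = 9*u^2 + 1, L = 0, M = 3/sqrt(9*u^2 + 9*v^2 + 1), N = 0, assemble
  H = (EN − 2FM + GL) / (2(EG − F²)) = -27*u*v/(9*u^2 + 9*v^2 + 1)^(3/2).
At (u, v) = (-1, 1/2): H = 108/343.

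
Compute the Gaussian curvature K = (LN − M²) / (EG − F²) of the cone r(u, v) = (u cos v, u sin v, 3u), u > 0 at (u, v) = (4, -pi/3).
K = 0

Coefficients of the first fundamental form: E = 10, F = 0, G = u^2.
Coefficients of the second fundamental form: L = 0, M = 0, N = 3*sqrt(10)*u^2/(10*Abs(u)).
Assemble K = (LN − M²)/(EG − F²) = 0. At (u, v) = (4, -pi/3): K = 0.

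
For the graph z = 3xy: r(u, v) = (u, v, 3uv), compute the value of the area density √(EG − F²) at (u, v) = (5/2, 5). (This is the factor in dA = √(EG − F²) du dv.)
√(EG − F²)|_{(5/2, 5)} = sqrt(1129)/2

E = 9*v^2 + 1, F = 9*u*v, G = 9*u^2 + 1, so EG − F² = 9*u^2 + 9*v^2 + 1. Taking the positive square root: √(EG − F²) = sqrt(9*u^2 + 9*v^2 + 1). At (u, v) = (5/2, 5): sqrt(1129)/2.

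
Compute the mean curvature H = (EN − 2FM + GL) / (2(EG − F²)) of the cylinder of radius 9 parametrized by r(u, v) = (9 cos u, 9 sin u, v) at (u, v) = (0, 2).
H = -1/18

With E = 81, F = 0, G = 1, L = -9, M = 0, N = 0, assemble
  H = (EN − 2FM + GL) / (2(EG − F²)) = -1/18.
At (u, v) = (0, 2): H = -1/18.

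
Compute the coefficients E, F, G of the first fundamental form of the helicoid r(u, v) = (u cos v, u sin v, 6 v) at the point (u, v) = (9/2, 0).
E = 1;  F = 0;  G = 225/4

Partials: r_u = (cos(v), sin(v), 0), r_v = (-u*sin(v), u*cos(v), 6). As functions of (u, v):
  E = r_u · r_u = 1,
  F = r_u · r_v = 0,
  G = r_v · r_v = u^2 + 36.
Evaluating at (u, v) = (9/2, 0): E = 1, F = 0, G = 225/4.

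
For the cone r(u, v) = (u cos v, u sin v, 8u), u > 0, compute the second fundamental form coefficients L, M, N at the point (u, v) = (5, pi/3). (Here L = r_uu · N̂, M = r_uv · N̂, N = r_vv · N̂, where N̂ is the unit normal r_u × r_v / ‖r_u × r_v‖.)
L = 0;  M = 0;  N = 8*sqrt(65)/13

Compute the unit normal N̂(u, v) = (-8*sqrt(65)*u*cos(v)/(65*Abs(u)), -8*sqrt(65)*u*sin(v)/(65*Abs(u)), sqrt(65)*u/(65*Abs(u))), and the second partials r_uu, r_uv, r_vv. Take dot products:
  L(u, v) = r_uu · N̂ = 0,
  M(u, v) = r_uv · N̂ = 0,
  N(u, v) = r_vv · N̂ = 8*sqrt(65)*u^2/(65*Abs(u)).
Evaluating at (u, v) = (5, pi/3):
  L = 0, M = 0, N = 8*sqrt(65)/13.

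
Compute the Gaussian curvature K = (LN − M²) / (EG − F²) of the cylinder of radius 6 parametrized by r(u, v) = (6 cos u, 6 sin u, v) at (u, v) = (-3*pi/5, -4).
K = 0

Coefficients of the first fundamental form: E = 36, F = 0, G = 1.
Coefficients of the second fundamental form: L = -6, M = 0, N = 0.
Assemble K = (LN − M²)/(EG − F²) = 0. At (u, v) = (-3*pi/5, -4): K = 0.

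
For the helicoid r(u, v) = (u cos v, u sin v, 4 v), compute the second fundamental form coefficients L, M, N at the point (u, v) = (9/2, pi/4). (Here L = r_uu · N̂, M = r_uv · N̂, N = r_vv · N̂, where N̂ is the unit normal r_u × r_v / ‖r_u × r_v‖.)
L = 0;  M = -8*sqrt(145)/145;  N = 0

Compute the unit normal N̂(u, v) = (4*sin(v)/sqrt(u^2 + 16), -4*cos(v)/sqrt(u^2 + 16), u/sqrt(u^2 + 16)), and the second partials r_uu, r_uv, r_vv. Take dot products:
  L(u, v) = r_uu · N̂ = 0,
  M(u, v) = r_uv · N̂ = -4/sqrt(u^2 + 16),
  N(u, v) = r_vv · N̂ = 0.
Evaluating at (u, v) = (9/2, pi/4):
  L = 0, M = -8*sqrt(145)/145, N = 0.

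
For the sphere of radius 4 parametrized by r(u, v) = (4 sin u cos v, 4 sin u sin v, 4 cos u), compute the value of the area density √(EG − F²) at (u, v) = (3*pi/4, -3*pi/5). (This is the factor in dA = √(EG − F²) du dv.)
√(EG − F²)|_{(3*pi/4, -3*pi/5)} = 8*sqrt(2)

E = 16, F = 0, G = 16*sin(u)^2, so EG − F² = 256*sin(u)^2. Taking the positive square root: √(EG − F²) = 16*Abs(sin(u)). At (u, v) = (3*pi/4, -3*pi/5): 8*sqrt(2).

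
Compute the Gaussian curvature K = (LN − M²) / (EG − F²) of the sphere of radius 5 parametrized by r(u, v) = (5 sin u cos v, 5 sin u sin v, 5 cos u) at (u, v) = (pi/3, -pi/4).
K = 1/25

Coefficients of the first fundamental form: E = 25, F = 0, G = 25*sin(u)^2.
Coefficients of the second fundamental form: L = -5*sin(u)/Abs(sin(u)), M = 0, N = -5*sin(u)^3/Abs(sin(u)).
Assemble K = (LN − M²)/(EG − F²) = 1/25. At (u, v) = (pi/3, -pi/4): K = 1/25.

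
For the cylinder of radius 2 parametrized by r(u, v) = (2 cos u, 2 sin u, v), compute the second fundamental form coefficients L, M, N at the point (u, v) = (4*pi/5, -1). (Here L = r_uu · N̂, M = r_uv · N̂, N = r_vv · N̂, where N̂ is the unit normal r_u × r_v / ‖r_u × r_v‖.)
L = -2;  M = 0;  N = 0

Compute the unit normal N̂(u, v) = (cos(u), sin(u), 0), and the second partials r_uu, r_uv, r_vv. Take dot products:
  L(u, v) = r_uu · N̂ = -2,
  M(u, v) = r_uv · N̂ = 0,
  N(u, v) = r_vv · N̂ = 0.
Evaluating at (u, v) = (4*pi/5, -1):
  L = -2, M = 0, N = 0.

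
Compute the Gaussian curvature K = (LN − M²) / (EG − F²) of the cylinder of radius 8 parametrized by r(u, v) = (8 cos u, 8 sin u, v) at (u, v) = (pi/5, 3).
K = 0

Coefficients of the first fundamental form: E = 64, F = 0, G = 1.
Coefficients of the second fundamental form: L = -8, M = 0, N = 0.
Assemble K = (LN − M²)/(EG − F²) = 0. At (u, v) = (pi/5, 3): K = 0.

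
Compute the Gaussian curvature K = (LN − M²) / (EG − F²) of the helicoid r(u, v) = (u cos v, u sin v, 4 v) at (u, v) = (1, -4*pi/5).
K = -16/289

Coefficients of the first fundamental form: E = 1, F = 0, G = u^2 + 16.
Coefficients of the second fundamental form: L = 0, M = -4/sqrt(u^2 + 16), N = 0.
Assemble K = (LN − M²)/(EG − F²) = -16/(u^2 + 16)^2. At (u, v) = (1, -4*pi/5): K = -16/289.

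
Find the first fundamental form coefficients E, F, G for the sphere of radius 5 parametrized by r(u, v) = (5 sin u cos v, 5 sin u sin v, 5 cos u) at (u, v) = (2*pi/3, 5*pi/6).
E = 25;  F = 0;  G = 75/4

Partials: r_u = (5*cos(u)*cos(v), 5*sin(v)*cos(u), -5*sin(u)), r_v = (-5*sin(u)*sin(v), 5*sin(u)*cos(v), 0). As functions of (u, v):
  E = r_u · r_u = 25,
  F = r_u · r_v = 0,
  G = r_v · r_v = 25*sin(u)^2.
Evaluating at (u, v) = (2*pi/3, 5*pi/6): E = 25, F = 0, G = 75/4.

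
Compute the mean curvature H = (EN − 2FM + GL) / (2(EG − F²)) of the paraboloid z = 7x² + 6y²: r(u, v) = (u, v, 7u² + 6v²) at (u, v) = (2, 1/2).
H = 4969*sqrt(821)/674041

With E = 196*u^2 + 1, F = 168*u*v, G = 144*v^2 + 1, L = 14/sqrt(196*u^2 + 144*v^2 + 1), M = 0, N = 12/sqrt(196*u^2 + 144*v^2 + 1), assemble
  H = (EN − 2FM + GL) / (2(EG − F²)) = (1176*u^2 + 1008*v^2 + 13)/(196*u^2 + 144*v^2 + 1)^(3/2).
At (u, v) = (2, 1/2): H = 4969*sqrt(821)/674041.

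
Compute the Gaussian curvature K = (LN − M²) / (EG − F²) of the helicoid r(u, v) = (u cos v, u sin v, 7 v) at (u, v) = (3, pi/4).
K = -49/3364

Coefficients of the first fundamental form: E = 1, F = 0, G = u^2 + 49.
Coefficients of the second fundamental form: L = 0, M = -7/sqrt(u^2 + 49), N = 0.
Assemble K = (LN − M²)/(EG − F²) = -49/(u^2 + 49)^2. At (u, v) = (3, pi/4): K = -49/3364.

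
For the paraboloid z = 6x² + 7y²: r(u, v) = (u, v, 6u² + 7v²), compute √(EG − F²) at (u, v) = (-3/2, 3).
√(EG − F²)|_{(-3/2, 3)} = sqrt(2089)

E = 144*u^2 + 1, F = 168*u*v, G = 196*v^2 + 1; EG − F² = 144*u^2 + 196*v^2 + 1; √(EG − F²) = sqrt(144*u^2 + 196*v^2 + 1). At the given point: sqrt(2089).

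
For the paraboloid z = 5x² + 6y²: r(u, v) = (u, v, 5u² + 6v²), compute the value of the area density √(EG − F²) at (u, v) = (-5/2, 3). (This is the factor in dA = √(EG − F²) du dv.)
√(EG − F²)|_{(-5/2, 3)} = 31*sqrt(2)

E = 100*u^2 + 1, F = 120*u*v, G = 144*v^2 + 1, so EG − F² = 100*u^2 + 144*v^2 + 1. Taking the positive square root: √(EG − F²) = sqrt(100*u^2 + 144*v^2 + 1). At (u, v) = (-5/2, 3): 31*sqrt(2).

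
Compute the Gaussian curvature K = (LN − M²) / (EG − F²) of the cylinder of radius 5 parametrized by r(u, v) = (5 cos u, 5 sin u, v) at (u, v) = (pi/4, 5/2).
K = 0

Coefficients of the first fundamental form: E = 25, F = 0, G = 1.
Coefficients of the second fundamental form: L = -5, M = 0, N = 0.
Assemble K = (LN − M²)/(EG − F²) = 0. At (u, v) = (pi/4, 5/2): K = 0.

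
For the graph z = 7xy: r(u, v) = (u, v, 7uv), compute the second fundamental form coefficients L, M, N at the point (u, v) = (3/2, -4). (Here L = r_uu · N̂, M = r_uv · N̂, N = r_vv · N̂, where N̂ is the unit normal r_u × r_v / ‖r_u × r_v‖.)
L = 0;  M = 14*sqrt(3581)/3581;  N = 0

Compute the unit normal N̂(u, v) = (-7*v/sqrt(49*u^2 + 49*v^2 + 1), -7*u/sqrt(49*u^2 + 49*v^2 + 1), 1/sqrt(49*u^2 + 49*v^2 + 1)), and the second partials r_uu, r_uv, r_vv. Take dot products:
  L(u, v) = r_uu · N̂ = 0,
  M(u, v) = r_uv · N̂ = 7/sqrt(49*u^2 + 49*v^2 + 1),
  N(u, v) = r_vv · N̂ = 0.
Evaluating at (u, v) = (3/2, -4):
  L = 0, M = 14*sqrt(3581)/3581, N = 0.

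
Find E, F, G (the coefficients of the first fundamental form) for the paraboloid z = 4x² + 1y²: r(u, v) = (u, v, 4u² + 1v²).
E = 64*u^2 + 1;  F = 16*u*v;  G = 4*v^2 + 1

Compute partials: r_u = (1, 0, 8*u), r_v = (0, 1, 2*v). Then
  E = r_u · r_u = 64*u^2 + 1,
  F = r_u · r_v = 16*u*v,
  G = r_v · r_v = 4*v^2 + 1.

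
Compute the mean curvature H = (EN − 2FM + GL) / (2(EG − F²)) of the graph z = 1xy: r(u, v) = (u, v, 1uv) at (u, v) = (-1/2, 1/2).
H = sqrt(6)/18

With E = v^2 + 1, F = u*v, G = u^2 + 1, L = 0, M = 1/sqrt(u^2 + v^2 + 1), N = 0, assemble
  H = (EN − 2FM + GL) / (2(EG − F²)) = -u*v/(u^2 + v^2 + 1)^(3/2).
At (u, v) = (-1/2, 1/2): H = sqrt(6)/18.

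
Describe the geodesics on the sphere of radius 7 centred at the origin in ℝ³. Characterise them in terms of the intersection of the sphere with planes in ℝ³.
Geodesics on the sphere of radius 7 are great circles — circles of radius 7 obtained as the intersection of the sphere with planes through the origin (the centre of the sphere).

A curve α(t) of nonzero constant speed on the sphere of radius 7 is a geodesic iff its acceleration α̈ is everywhere normal to the surface, i.e. parallel to the radial vector α(t). Then d/dt(α × α̇) = α̇ × α̇ + α × α̈ = 0, so α × α̇ is a constant vector n ≠ 0 and α(t) · n = 0 for all t: α lies in the plane through the origin with normal n. The intersection of that plane with the sphere is a circle of radius 7 (a great circle). Conversely, a great circle traversed at constant speed has centripetal acceleration pointing at the origin, hence normal to the sphere, so every great circle is a geodesic.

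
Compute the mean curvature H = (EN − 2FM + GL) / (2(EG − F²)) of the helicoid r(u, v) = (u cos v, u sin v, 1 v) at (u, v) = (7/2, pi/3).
H = 0

With E = 1, F = 0, G = u^2 + 1, L = 0, M = -1/sqrt(u^2 + 1), N = 0, assemble
  H = (EN − 2FM + GL) / (2(EG − F²)) = 0.
At (u, v) = (7/2, pi/3): H = 0.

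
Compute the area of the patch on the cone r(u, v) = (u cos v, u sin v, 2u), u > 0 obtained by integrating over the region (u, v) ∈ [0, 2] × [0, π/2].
Area = sqrt(5)*pi

Area = ∫∫ √(EG − F²) du dv with √(EG − F²) = sqrt(5)*Abs(u). Integrating over [0, 2] × [0, π/2] gives sqrt(5)*pi.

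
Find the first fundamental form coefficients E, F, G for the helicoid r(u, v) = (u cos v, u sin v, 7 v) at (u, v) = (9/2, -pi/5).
E = 1;  F = 0;  G = 277/4

Partials: r_u = (cos(v), sin(v), 0), r_v = (-u*sin(v), u*cos(v), 7). As functions of (u, v):
  E = r_u · r_u = 1,
  F = r_u · r_v = 0,
  G = r_v · r_v = u^2 + 49.
Evaluating at (u, v) = (9/2, -pi/5): E = 1, F = 0, G = 277/4.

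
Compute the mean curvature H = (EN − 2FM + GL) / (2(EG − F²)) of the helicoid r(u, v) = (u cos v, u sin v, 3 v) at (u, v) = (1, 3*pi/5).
H = 0

With E = 1, F = 0, G = u^2 + 9, L = 0, M = -3/sqrt(u^2 + 9), N = 0, assemble
  H = (EN − 2FM + GL) / (2(EG − F²)) = 0.
At (u, v) = (1, 3*pi/5): H = 0.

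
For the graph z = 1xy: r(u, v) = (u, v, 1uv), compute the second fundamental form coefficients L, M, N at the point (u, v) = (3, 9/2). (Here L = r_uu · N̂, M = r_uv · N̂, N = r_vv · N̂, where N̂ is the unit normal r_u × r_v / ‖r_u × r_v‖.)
L = 0;  M = 2/11;  N = 0

Compute the unit normal N̂(u, v) = (-v/sqrt(u^2 + v^2 + 1), -u/sqrt(u^2 + v^2 + 1), 1/sqrt(u^2 + v^2 + 1)), and the second partials r_uu, r_uv, r_vv. Take dot products:
  L(u, v) = r_uu · N̂ = 0,
  M(u, v) = r_uv · N̂ = 1/sqrt(u^2 + v^2 + 1),
  N(u, v) = r_vv · N̂ = 0.
Evaluating at (u, v) = (3, 9/2):
  L = 0, M = 2/11, N = 0.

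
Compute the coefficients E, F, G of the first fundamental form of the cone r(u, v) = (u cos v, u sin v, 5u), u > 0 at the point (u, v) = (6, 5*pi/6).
E = 26;  F = 0;  G = 36

Partials: r_u = (cos(v), sin(v), 5), r_v = (-u*sin(v), u*cos(v), 0). As functions of (u, v):
  E = r_u · r_u = 26,
  F = r_u · r_v = 0,
  G = r_v · r_v = u^2.
Evaluating at (u, v) = (6, 5*pi/6): E = 26, F = 0, G = 36.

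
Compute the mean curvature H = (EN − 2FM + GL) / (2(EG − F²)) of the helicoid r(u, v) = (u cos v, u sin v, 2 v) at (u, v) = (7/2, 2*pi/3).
H = 0

With E = 1, F = 0, G = u^2 + 4, L = 0, M = -2/sqrt(u^2 + 4), N = 0, assemble
  H = (EN − 2FM + GL) / (2(EG − F²)) = 0.
At (u, v) = (7/2, 2*pi/3): H = 0.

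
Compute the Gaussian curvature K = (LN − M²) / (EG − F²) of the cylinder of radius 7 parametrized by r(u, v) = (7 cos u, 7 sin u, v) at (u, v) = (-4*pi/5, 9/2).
K = 0

Coefficients of the first fundamental form: E = 49, F = 0, G = 1.
Coefficients of the second fundamental form: L = -7, M = 0, N = 0.
Assemble K = (LN − M²)/(EG − F²) = 0. At (u, v) = (-4*pi/5, 9/2): K = 0.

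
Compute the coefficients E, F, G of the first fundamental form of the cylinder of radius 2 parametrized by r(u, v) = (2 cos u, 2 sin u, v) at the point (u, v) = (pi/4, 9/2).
E = 4;  F = 0;  G = 1

Partials: r_u = (-2*sin(u), 2*cos(u), 0), r_v = (0, 0, 1). As functions of (u, v):
  E = r_u · r_u = 4,
  F = r_u · r_v = 0,
  G = r_v · r_v = 1.
Evaluating at (u, v) = (pi/4, 9/2): E = 4, F = 0, G = 1.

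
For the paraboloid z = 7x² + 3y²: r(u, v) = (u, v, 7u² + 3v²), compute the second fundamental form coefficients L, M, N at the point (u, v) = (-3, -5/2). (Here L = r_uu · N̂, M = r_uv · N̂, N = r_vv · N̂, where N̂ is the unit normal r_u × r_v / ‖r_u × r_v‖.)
L = 7*sqrt(1990)/995;  M = 0;  N = 3*sqrt(1990)/995

Compute the unit normal N̂(u, v) = (-14*u/sqrt(196*u^2 + 36*v^2 + 1), -6*v/sqrt(196*u^2 + 36*v^2 + 1), 1/sqrt(196*u^2 + 36*v^2 + 1)), and the second partials r_uu, r_uv, r_vv. Take dot products:
  L(u, v) = r_uu · N̂ = 14/sqrt(196*u^2 + 36*v^2 + 1),
  M(u, v) = r_uv · N̂ = 0,
  N(u, v) = r_vv · N̂ = 6/sqrt(196*u^2 + 36*v^2 + 1).
Evaluating at (u, v) = (-3, -5/2):
  L = 7*sqrt(1990)/995, M = 0, N = 3*sqrt(1990)/995.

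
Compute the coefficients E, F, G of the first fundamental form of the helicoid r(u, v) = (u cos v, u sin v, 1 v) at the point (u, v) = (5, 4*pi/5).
E = 1;  F = 0;  G = 26

Partials: r_u = (cos(v), sin(v), 0), r_v = (-u*sin(v), u*cos(v), 1). As functions of (u, v):
  E = r_u · r_u = 1,
  F = r_u · r_v = 0,
  G = r_v · r_v = u^2 + 1.
Evaluating at (u, v) = (5, 4*pi/5): E = 1, F = 0, G = 26.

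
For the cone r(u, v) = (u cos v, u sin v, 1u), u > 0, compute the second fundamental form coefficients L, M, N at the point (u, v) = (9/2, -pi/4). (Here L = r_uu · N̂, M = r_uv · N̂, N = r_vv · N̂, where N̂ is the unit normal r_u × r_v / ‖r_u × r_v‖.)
L = 0;  M = 0;  N = 9*sqrt(2)/4

Compute the unit normal N̂(u, v) = (-sqrt(2)*u*cos(v)/(2*Abs(u)), -sqrt(2)*u*sin(v)/(2*Abs(u)), sqrt(2)*u/(2*Abs(u))), and the second partials r_uu, r_uv, r_vv. Take dot products:
  L(u, v) = r_uu · N̂ = 0,
  M(u, v) = r_uv · N̂ = 0,
  N(u, v) = r_vv · N̂ = sqrt(2)*u^2/(2*Abs(u)).
Evaluating at (u, v) = (9/2, -pi/4):
  L = 0, M = 0, N = 9*sqrt(2)/4.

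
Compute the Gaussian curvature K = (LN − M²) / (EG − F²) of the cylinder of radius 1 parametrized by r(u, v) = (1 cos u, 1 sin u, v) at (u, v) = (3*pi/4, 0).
K = 0

Coefficients of the first fundamental form: E = 1, F = 0, G = 1.
Coefficients of the second fundamental form: L = -1, M = 0, N = 0.
Assemble K = (LN − M²)/(EG − F²) = 0. At (u, v) = (3*pi/4, 0): K = 0.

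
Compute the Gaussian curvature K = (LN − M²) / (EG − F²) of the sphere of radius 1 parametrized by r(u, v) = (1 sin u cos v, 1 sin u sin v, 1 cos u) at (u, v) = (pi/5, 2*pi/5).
K = 1

Coefficients of the first fundamental form: E = 1, F = 0, G = sin(u)^2.
Coefficients of the second fundamental form: L = -sin(u)/Abs(sin(u)), M = 0, N = -sin(u)^3/Abs(sin(u)).
Assemble K = (LN − M²)/(EG − F²) = 1. At (u, v) = (pi/5, 2*pi/5): K = 1.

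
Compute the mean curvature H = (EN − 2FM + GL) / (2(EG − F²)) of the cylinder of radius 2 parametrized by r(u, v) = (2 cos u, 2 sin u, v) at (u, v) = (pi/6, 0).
H = -1/4

With E = 4, F = 0, G = 1, L = -2, M = 0, N = 0, assemble
  H = (EN − 2FM + GL) / (2(EG − F²)) = -1/4.
At (u, v) = (pi/6, 0): H = -1/4.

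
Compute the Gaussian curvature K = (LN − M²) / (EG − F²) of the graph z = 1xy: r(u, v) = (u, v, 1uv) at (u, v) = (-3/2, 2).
K = -16/841

Coefficients of the first fundamental form: E = v^2 + 1, F = u*v, G = u^2 + 1.
Coefficients of the second fundamental form: L = 0, M = 1/sqrt(u^2 + v^2 + 1), N = 0.
Assemble K = (LN − M²)/(EG − F²) = 1/((u^2*v^2 - (u^2 + 1)*(v^2 + 1))*(u^2 + v^2 + 1)). At (u, v) = (-3/2, 2): K = -16/841.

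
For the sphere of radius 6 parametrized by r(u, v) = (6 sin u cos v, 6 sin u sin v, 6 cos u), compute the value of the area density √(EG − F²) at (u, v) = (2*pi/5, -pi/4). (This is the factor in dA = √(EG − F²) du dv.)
√(EG − F²)|_{(2*pi/5, -pi/4)} = 9*sqrt(2*sqrt(5) + 10)

E = 36, F = 0, G = 36*sin(u)^2, so EG − F² = 1296*sin(u)^2. Taking the positive square root: √(EG − F²) = 36*Abs(sin(u)). At (u, v) = (2*pi/5, -pi/4): 9*sqrt(2*sqrt(5) + 10).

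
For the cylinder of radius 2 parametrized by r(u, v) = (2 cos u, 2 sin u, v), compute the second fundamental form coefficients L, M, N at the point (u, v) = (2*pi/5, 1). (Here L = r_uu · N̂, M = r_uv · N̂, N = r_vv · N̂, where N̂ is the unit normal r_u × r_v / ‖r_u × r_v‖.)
L = -2;  M = 0;  N = 0

Compute the unit normal N̂(u, v) = (cos(u), sin(u), 0), and the second partials r_uu, r_uv, r_vv. Take dot products:
  L(u, v) = r_uu · N̂ = -2,
  M(u, v) = r_uv · N̂ = 0,
  N(u, v) = r_vv · N̂ = 0.
Evaluating at (u, v) = (2*pi/5, 1):
  L = -2, M = 0, N = 0.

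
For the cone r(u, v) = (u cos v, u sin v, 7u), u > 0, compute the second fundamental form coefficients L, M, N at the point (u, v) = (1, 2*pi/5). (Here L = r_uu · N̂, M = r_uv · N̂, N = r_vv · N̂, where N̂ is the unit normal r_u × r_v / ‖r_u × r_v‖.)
L = 0;  M = 0;  N = 7*sqrt(2)/10

Compute the unit normal N̂(u, v) = (-7*sqrt(2)*u*cos(v)/(10*Abs(u)), -7*sqrt(2)*u*sin(v)/(10*Abs(u)), sqrt(2)*u/(10*Abs(u))), and the second partials r_uu, r_uv, r_vv. Take dot products:
  L(u, v) = r_uu · N̂ = 0,
  M(u, v) = r_uv · N̂ = 0,
  N(u, v) = r_vv · N̂ = 7*sqrt(2)*u^2/(10*Abs(u)).
Evaluating at (u, v) = (1, 2*pi/5):
  L = 0, M = 0, N = 7*sqrt(2)/10.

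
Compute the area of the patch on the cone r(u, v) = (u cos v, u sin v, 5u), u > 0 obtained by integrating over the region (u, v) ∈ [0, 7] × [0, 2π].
Area = 49*sqrt(26)*pi

Area = ∫∫ √(EG − F²) du dv with √(EG − F²) = sqrt(26)*Abs(u). Integrating over [0, 7] × [0, 2π] gives 49*sqrt(26)*pi.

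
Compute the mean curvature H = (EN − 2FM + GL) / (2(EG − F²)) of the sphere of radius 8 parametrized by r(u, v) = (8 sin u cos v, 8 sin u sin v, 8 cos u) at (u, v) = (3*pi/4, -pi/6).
H = -1/8

With E = 64, F = 0, G = 64*sin(u)^2, L = -8*sin(u)/Abs(sin(u)), M = 0, N = -8*sin(u)^3/Abs(sin(u)), assemble
  H = (EN − 2FM + GL) / (2(EG − F²)) = -sin(u)/(8*Abs(sin(u))).
At (u, v) = (3*pi/4, -pi/6): H = -1/8.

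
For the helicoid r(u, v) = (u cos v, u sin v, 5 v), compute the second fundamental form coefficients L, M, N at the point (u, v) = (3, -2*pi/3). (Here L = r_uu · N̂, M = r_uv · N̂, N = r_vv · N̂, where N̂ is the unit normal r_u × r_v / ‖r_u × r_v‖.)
L = 0;  M = -5*sqrt(34)/34;  N = 0

Compute the unit normal N̂(u, v) = (5*sin(v)/sqrt(u^2 + 25), -5*cos(v)/sqrt(u^2 + 25), u/sqrt(u^2 + 25)), and the second partials r_uu, r_uv, r_vv. Take dot products:
  L(u, v) = r_uu · N̂ = 0,
  M(u, v) = r_uv · N̂ = -5/sqrt(u^2 + 25),
  N(u, v) = r_vv · N̂ = 0.
Evaluating at (u, v) = (3, -2*pi/3):
  L = 0, M = -5*sqrt(34)/34, N = 0.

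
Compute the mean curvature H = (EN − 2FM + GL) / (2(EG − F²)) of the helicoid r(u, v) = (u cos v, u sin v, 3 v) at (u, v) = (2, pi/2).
H = 0

With E = 1, F = 0, G = u^2 + 9, L = 0, M = -3/sqrt(u^2 + 9), N = 0, assemble
  H = (EN − 2FM + GL) / (2(EG − F²)) = 0.
At (u, v) = (2, pi/2): H = 0.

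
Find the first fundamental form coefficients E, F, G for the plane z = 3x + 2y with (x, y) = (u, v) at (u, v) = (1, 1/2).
E = 10;  F = 6;  G = 5

Partials: r_u = (1, 0, 3), r_v = (0, 1, 2). As functions of (u, v):
  E = r_u · r_u = 10,
  F = r_u · r_v = 6,
  G = r_v · r_v = 5.
Evaluating at (u, v) = (1, 1/2): E = 10, F = 6, G = 5.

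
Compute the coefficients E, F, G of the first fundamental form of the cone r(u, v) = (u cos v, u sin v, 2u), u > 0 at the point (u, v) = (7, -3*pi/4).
E = 5;  F = 0;  G = 49

Partials: r_u = (cos(v), sin(v), 2), r_v = (-u*sin(v), u*cos(v), 0). As functions of (u, v):
  E = r_u · r_u = 5,
  F = r_u · r_v = 0,
  G = r_v · r_v = u^2.
Evaluating at (u, v) = (7, -3*pi/4): E = 5, F = 0, G = 49.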